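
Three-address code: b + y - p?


Break into single-operator statements:
t1 = b + y
t2 = t1 - p


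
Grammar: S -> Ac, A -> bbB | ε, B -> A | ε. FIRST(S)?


Per alternative of S: FIRST(Ac) = {b, c}
FIRST(S) = {b, c}


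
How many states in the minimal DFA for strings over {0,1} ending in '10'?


Track the longest suffix of input matching a prefix of '10': 3 classes (prefixes of length 0..2)
Minimal DFA: 3 states


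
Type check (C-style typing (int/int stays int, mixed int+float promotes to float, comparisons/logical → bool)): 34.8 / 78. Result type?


Operand types: float / int
Rule: mixed int/float promotes to float; int/int stays int
Result type: float


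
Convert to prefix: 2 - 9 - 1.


left-to-right (same/higher precedence on left): tree is (- (- 2 9) 1)
Prefix: - - 2 9 1


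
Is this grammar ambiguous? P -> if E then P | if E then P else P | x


dangling else: 'if E then if E then x else x' parses two ways
Ambiguous


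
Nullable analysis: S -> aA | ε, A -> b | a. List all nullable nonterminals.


A nonterminal is nullable iff some alternative derives ε (directly, or every symbol in it is nullable)
Nullable: {S}


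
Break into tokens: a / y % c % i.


Scan left to right, longest-match per lexeme
Tokens: ID(a), OP(/), ID(y), OP(%), ID(c), OP(%), ID(i)


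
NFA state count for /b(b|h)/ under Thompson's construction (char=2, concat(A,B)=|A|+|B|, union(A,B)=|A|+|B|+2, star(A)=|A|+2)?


Syntax tree has 3 char leaf(s), 1 union(s), 0 star(s)
chars contribute 3×2 = 6; each union adds +2; each star adds +2
Total: 6 + 2 + 0 = 8 states


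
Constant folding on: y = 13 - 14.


13 - 14 = -1 at compile time
Optimized: y = -1


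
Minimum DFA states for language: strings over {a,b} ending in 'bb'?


Track the longest suffix of input matching a prefix of 'bb': 3 classes (prefixes of length 0..2)
Minimal DFA: 3 states


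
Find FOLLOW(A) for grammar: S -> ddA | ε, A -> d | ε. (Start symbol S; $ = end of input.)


$ ∈ FOLLOW(S). For each A -> αBβ: add FIRST(β)\{ε} to FOLLOW(B); if β nullable, add FOLLOW(A).
FOLLOW(A) = {$}


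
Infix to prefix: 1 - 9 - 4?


left-to-right (same/higher precedence on left): tree is (- (- 1 9) 4)
Prefix: - - 1 9 4


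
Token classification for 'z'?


Pattern: letter/underscore followed by alphanumerics, not a keyword
Type: IDENTIFIER


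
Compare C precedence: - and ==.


'-' is additive (level 9); '==' is equality (level 6)
Higher level binds tighter
'-' has higher precedence than '=='


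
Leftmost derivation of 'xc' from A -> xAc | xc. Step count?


Derivation: A => xc
Steps: 1


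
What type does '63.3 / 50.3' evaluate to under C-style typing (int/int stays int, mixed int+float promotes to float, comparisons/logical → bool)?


Operand types: float / float
Rule: mixed int/float promotes to float; int/int stays int
Result type: float


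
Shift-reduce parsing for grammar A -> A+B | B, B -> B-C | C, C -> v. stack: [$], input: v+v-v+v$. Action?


no handle on stack; shift 'v'
Action: shift


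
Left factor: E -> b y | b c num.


Common prefix: 'b'
Factored: E -> b E', E' -> y | c num


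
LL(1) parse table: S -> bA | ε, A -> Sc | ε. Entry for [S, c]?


For [S, c]: ε is nullable and 'c' ∈ FOLLOW(S)
Entry: S -> ε


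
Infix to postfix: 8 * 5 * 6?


Left to right (same or higher precedence on left)
Postfix: 8 5 * 6 *


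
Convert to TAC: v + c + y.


Break into single-operator statements:
t1 = v + c
t2 = t1 + y


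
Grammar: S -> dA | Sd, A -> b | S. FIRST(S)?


Per alternative of S: FIRST(dA) = {d}; FIRST(Sd) = {d}
FIRST(S) = {d}


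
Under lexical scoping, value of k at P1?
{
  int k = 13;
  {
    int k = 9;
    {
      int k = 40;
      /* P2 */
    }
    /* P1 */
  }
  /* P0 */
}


k declared in the same block as P1
k = 9


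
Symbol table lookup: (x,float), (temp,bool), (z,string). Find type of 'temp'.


Lookup 'temp' → type bool


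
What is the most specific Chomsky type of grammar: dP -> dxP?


LHS has context (more than one symbol) and |LHS| ≤ |RHS|
Classification: Type 1 (Context-Sensitive)


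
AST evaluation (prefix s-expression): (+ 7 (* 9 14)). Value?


Evaluate inner: (* 9 14) = 126
Evaluate root: (+ 7 126) = 133
Result: 133


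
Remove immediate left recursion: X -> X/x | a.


Left-recursive alternatives: X/x; non-recursive: a
Introduce X': X -> aX', X' -> /xX' | ε


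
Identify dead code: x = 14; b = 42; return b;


x is assigned but never read
Dead: 'x = 14'


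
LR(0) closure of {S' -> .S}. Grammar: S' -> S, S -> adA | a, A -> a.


Start: S' -> .S
For each item with dot before a nonterminal B, add B -> .γ for every B-production
Closure: [S' -> .S, S -> .adA, S -> .a]


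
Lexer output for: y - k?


Scan left to right, longest-match per lexeme
Tokens: ID(y), OP(-), ID(k)


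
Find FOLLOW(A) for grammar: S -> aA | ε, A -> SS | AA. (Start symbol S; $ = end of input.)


$ ∈ FOLLOW(S). For each A -> αBβ: add FIRST(β)\{ε} to FOLLOW(B); if β nullable, add FOLLOW(A).
FOLLOW(A) = {$, a}


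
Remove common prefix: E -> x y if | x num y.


Common prefix: 'x'
Factored: E -> x E', E' -> y if | num y


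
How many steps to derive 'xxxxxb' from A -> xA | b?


Derivation: A => xA => xxA => xxxA => xxxxA => xxxxxA => xxxxxb
Steps: 6


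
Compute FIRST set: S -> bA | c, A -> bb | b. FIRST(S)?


Per alternative of S: FIRST(bA) = {b}; FIRST(c) = {c}
FIRST(S) = {b, c}


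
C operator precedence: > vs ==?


'>' is relational (level 7); '==' is equality (level 6)
Higher level binds tighter
'>' has higher precedence than '=='


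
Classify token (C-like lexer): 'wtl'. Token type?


Pattern: letter/underscore followed by alphanumerics, not a keyword
Type: IDENTIFIER


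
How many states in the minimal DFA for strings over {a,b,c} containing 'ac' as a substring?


KMP-style automaton: 2 progress states + 1 absorbing accept = 3
Minimal DFA: 3 states


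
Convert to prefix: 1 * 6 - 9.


left-to-right (same/higher precedence on left): tree is (- (* 1 6) 9)
Prefix: - * 1 6 9


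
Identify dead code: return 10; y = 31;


statement follows a return and is unreachable
Dead: 'y = 31'


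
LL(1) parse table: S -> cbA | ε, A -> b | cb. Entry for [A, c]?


For [A, c]: 'c' ∈ FIRST(cb)
Entry: A -> cb


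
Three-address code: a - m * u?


Break into single-operator statements:
t1 = m * u
t2 = a - t1


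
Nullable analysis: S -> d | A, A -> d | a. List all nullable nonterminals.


A nonterminal is nullable iff some alternative derives ε (directly, or every symbol in it is nullable)
Nullable: {}


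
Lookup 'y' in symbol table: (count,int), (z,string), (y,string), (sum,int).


Lookup 'y' → type string


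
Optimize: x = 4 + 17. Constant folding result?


4 + 17 = 21 at compile time
Optimized: x = 21


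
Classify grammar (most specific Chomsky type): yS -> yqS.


LHS has context (more than one symbol) and |LHS| ≤ |RHS|
Classification: Type 1 (Context-Sensitive)


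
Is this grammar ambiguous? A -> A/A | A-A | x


'x/x-x' has two parse trees (no precedence encoded between / and -)
Ambiguous


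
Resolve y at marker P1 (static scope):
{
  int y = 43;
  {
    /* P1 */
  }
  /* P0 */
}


P1's block does not declare y; resolves to the enclosing declaration at depth 0
y = 43


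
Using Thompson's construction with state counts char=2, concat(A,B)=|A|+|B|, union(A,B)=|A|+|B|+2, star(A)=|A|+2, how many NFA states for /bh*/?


Syntax tree has 2 char leaf(s), 0 union(s), 1 star(s)
chars contribute 2×2 = 4; each union adds +2; each star adds +2
Total: 4 + 0 + 2 = 6 states


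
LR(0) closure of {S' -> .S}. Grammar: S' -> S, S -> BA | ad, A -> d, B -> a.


Start: S' -> .S
For each item with dot before a nonterminal B, add B -> .γ for every B-production
Closure: [S' -> .S, S -> .BA, S -> .ad, B -> .a]


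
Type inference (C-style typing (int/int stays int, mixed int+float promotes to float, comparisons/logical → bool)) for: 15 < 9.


Operand types: int < int
Rule: comparison yields bool
Result type: bool


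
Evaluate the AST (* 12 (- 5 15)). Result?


Evaluate inner: (- 5 15) = -10
Evaluate root: (* 12 -10) = -120
Result: -120


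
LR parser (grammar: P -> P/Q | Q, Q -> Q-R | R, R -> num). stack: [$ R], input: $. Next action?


'R' (not preceded by Q-) is the handle for Q -> R
Action: reduce (Q -> R)


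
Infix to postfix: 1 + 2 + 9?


Left to right (same or higher precedence on left)
Postfix: 1 2 + 9 +


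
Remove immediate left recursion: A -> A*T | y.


Left-recursive alternatives: A*T; non-recursive: y
Introduce A': A -> yA', A' -> *TA' | ε


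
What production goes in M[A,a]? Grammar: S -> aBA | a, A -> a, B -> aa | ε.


For [A, a]: 'a' ∈ FIRST(a)
Entry: A -> a


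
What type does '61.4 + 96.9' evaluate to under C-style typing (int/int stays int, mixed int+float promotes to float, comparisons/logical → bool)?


Operand types: float + float
Rule: mixed int/float promotes to float; int/int stays int
Result type: float


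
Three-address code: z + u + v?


Break into single-operator statements:
t1 = z + u
t2 = t1 + v


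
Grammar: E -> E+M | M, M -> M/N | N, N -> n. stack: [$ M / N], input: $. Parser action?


handle 'M/N' on top
Action: reduce (M -> M/N)


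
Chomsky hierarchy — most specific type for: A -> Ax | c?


Left-linear: every RHS is a terminal or one nonterminal followed by a terminal
Classification: Type 3 (Regular)


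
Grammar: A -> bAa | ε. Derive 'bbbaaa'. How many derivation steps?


Derivation: A => bAa => bbAaa => bbbAaaa => bbbaaa
Steps: 4


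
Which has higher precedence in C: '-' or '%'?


'%' is multiplicative (level 10); '-' is additive (level 9)
Higher level binds tighter
'%' has higher precedence than '-'


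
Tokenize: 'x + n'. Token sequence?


Scan left to right, longest-match per lexeme
Tokens: ID(x), OP(+), ID(n)


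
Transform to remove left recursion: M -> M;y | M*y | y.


Left-recursive alternatives: M;y, M*y; non-recursive: y
Introduce M': M -> yM', M' -> ;yM' | *yM' | ε


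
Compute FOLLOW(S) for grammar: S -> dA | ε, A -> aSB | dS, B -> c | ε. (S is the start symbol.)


$ ∈ FOLLOW(S). For each A -> αBβ: add FIRST(β)\{ε} to FOLLOW(B); if β nullable, add FOLLOW(A).
FOLLOW(S) = {$, c}


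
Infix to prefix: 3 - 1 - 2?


left-to-right (same/higher precedence on left): tree is (- (- 3 1) 2)
Prefix: - - 3 1 2


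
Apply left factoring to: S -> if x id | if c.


Common prefix: 'if'
Factored: S -> if S', S' -> x id | c


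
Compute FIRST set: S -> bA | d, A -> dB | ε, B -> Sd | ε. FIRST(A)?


Per alternative of A: FIRST(dB) = {d}; FIRST(ε) = {ε}
FIRST(A) = {d, ε}


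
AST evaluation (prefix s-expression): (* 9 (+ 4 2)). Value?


Evaluate inner: (+ 4 2) = 6
Evaluate root: (* 9 6) = 54
Result: 54


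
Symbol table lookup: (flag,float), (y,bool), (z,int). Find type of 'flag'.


Lookup 'flag' → type float


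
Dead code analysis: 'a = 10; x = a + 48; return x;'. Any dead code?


a is read by x's definition; x is returned
No dead code


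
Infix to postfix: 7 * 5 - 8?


Left to right (same or higher precedence on left)
Postfix: 7 5 * 8 -


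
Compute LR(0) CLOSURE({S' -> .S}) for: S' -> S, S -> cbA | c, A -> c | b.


Start: S' -> .S
For each item with dot before a nonterminal B, add B -> .γ for every B-production
Closure: [S' -> .S, S -> .cbA, S -> .c]


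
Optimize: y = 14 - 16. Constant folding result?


14 - 16 = -2 at compile time
Optimized: y = -2


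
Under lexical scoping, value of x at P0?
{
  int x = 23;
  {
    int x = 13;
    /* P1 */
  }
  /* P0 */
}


x declared in the same block as P0
x = 23


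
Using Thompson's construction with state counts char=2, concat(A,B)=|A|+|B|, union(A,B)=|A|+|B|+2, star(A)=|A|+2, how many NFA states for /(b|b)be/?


Syntax tree has 4 char leaf(s), 1 union(s), 0 star(s)
chars contribute 4×2 = 8; each union adds +2; each star adds +2
Total: 8 + 2 + 0 = 10 states


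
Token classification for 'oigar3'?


Pattern: letter/underscore followed by alphanumerics, not a keyword
Type: IDENTIFIER


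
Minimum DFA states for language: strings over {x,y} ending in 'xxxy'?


Track the longest suffix of input matching a prefix of 'xxxy': 5 classes (prefixes of length 0..4)
Minimal DFA: 5 states


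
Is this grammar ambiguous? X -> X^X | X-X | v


'v^v-v' has two parse trees (no precedence encoded between ^ and -)
Ambiguous


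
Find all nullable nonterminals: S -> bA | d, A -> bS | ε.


A nonterminal is nullable iff some alternative derives ε (directly, or every symbol in it is nullable)
Nullable: {A}


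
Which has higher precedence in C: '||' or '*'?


'*' is multiplicative (level 10); '||' is logical OR (level 1)
Higher level binds tighter
'*' has higher precedence than '||'


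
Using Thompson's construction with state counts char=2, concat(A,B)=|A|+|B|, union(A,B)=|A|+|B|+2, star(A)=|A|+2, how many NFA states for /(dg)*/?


Syntax tree has 2 char leaf(s), 0 union(s), 1 star(s)
chars contribute 2×2 = 4; each union adds +2; each star adds +2
Total: 4 + 0 + 2 = 6 states


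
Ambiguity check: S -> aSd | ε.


balanced a^n…d^n: each string has a unique parse
Unambiguous


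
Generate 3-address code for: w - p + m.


Break into single-operator statements:
t1 = w - p
t2 = t1 + m


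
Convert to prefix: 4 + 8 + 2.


left-to-right (same/higher precedence on left): tree is (+ (+ 4 8) 2)
Prefix: + + 4 8 2


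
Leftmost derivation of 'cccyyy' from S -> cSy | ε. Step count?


Derivation: S => cSy => ccSyy => cccSyyy => cccyyy
Steps: 4


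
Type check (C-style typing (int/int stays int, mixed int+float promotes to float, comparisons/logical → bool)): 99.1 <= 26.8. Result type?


Operand types: float <= float
Rule: comparison yields bool
Result type: bool


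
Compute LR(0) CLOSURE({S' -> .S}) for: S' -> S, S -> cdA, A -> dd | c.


Start: S' -> .S
For each item with dot before a nonterminal B, add B -> .γ for every B-production
Closure: [S' -> .S, S -> .cdA]


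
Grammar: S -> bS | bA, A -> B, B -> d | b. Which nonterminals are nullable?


A nonterminal is nullable iff some alternative derives ε (directly, or every symbol in it is nullable)
Nullable: {}


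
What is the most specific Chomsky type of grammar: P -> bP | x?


Right-linear: every RHS is a terminal or a terminal followed by one nonterminal
Classification: Type 3 (Regular)


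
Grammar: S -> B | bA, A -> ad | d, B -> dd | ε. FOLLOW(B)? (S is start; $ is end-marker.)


$ ∈ FOLLOW(S). For each A -> αBβ: add FIRST(β)\{ε} to FOLLOW(B); if β nullable, add FOLLOW(A).
FOLLOW(B) = {$}


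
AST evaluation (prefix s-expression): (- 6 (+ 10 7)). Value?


Evaluate inner: (+ 10 7) = 17
Evaluate root: (- 6 17) = -11
Result: -11


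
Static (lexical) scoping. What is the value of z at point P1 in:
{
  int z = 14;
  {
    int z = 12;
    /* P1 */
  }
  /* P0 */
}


z declared in the same block as P1
z = 12


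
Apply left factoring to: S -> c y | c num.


Common prefix: 'c'
Factored: S -> c S', S' -> y | num


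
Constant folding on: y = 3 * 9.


3 * 9 = 27 at compile time
Optimized: y = 27


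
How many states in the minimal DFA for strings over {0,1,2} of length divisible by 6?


Track length mod 6: states 0..5, accept at 0
Minimal DFA: 6 states


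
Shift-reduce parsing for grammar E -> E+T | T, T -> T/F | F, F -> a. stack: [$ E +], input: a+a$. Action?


no handle ('E+' is not any RHS); shift 'a'
Action: shift


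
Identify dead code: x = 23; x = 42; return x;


first assignment to x is overwritten before any read
Dead: 'x = 23'


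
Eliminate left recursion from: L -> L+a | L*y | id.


Left-recursive alternatives: L+a, L*y; non-recursive: id
Introduce L': L -> idL', L' -> +aL' | *yL' | ε


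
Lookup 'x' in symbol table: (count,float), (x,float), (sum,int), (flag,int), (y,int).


Lookup 'x' → type float


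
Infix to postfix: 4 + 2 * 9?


* has higher precedence, evaluate 2*9 first
Postfix: 4 2 9 * +


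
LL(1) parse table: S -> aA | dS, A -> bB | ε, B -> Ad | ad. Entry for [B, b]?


For [B, b]: 'b' ∈ FIRST(Ad)
Entry: B -> Ad


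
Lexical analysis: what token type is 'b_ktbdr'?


Pattern: letter/underscore followed by alphanumerics, not a keyword
Type: IDENTIFIER


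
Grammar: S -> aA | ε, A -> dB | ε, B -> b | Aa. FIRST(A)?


Per alternative of A: FIRST(dB) = {d}; FIRST(ε) = {ε}
FIRST(A) = {d, ε}


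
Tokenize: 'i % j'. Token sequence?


Scan left to right, longest-match per lexeme
Tokens: ID(i), OP(%), ID(j)


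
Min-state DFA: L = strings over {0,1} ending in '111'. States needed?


Track the longest suffix of input matching a prefix of '111': 4 classes (prefixes of length 0..3)
Minimal DFA: 4 states


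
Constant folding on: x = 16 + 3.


16 + 3 = 19 at compile time
Optimized: x = 19


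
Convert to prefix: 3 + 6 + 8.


left-to-right (same/higher precedence on left): tree is (+ (+ 3 6) 8)
Prefix: + + 3 6 8


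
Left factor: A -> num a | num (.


Common prefix: 'num'
Factored: A -> num A', A' -> a | (


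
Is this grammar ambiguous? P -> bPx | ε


balanced b^n…x^n: each string has a unique parse
Unambiguous


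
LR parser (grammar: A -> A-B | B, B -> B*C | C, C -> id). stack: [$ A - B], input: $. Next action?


handle 'A-B' on top; lookahead ∈ FOLLOW(A) = {-, $}
Action: reduce (A -> A-B)


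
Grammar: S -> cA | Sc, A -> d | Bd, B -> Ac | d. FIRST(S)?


Per alternative of S: FIRST(cA) = {c}; FIRST(Sc) = {c}
FIRST(S) = {c}


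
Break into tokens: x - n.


Scan left to right, longest-match per lexeme
Tokens: ID(x), OP(-), ID(n)


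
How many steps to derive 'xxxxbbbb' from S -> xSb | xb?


Derivation: S => xSb => xxSbb => xxxSbbb => xxxxbbbb
Steps: 4


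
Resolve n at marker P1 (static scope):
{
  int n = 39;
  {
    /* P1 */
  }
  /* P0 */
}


P1's block does not declare n; resolves to the enclosing declaration at depth 0
n = 39


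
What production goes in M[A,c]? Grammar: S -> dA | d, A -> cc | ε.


For [A, c]: 'c' ∈ FIRST(cc)
Entry: A -> cc


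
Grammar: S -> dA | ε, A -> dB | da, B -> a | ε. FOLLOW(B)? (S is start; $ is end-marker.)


$ ∈ FOLLOW(S). For each A -> αBβ: add FIRST(β)\{ε} to FOLLOW(B); if β nullable, add FOLLOW(A).
FOLLOW(B) = {$}


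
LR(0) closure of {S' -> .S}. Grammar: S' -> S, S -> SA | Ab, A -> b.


Start: S' -> .S
For each item with dot before a nonterminal B, add B -> .γ for every B-production
Closure: [S' -> .S, S -> .SA, S -> .Ab, A -> .b]


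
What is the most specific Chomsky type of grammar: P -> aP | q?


Right-linear: every RHS is a terminal or a terminal followed by one nonterminal
Classification: Type 3 (Regular)


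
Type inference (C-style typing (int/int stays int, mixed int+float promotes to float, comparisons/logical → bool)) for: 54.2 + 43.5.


Operand types: float + float
Rule: mixed int/float promotes to float; int/int stays int
Result type: float


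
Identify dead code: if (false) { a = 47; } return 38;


condition is constant false, so the whole block is unreachable
Dead: 'if (false) { a = 47; }'


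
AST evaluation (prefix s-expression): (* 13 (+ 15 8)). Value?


Evaluate inner: (+ 15 8) = 23
Evaluate root: (* 13 23) = 299
Result: 299


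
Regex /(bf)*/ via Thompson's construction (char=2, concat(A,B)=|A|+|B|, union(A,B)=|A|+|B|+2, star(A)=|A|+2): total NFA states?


Syntax tree has 2 char leaf(s), 0 union(s), 1 star(s)
chars contribute 2×2 = 4; each union adds +2; each star adds +2
Total: 4 + 0 + 2 = 6 states


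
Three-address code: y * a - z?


Break into single-operator statements:
t1 = y * a
t2 = t1 - z


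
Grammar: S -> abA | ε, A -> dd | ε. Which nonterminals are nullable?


A nonterminal is nullable iff some alternative derives ε (directly, or every symbol in it is nullable)
Nullable: {A, S}


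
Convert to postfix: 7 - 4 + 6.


Left to right (same or higher precedence on left)
Postfix: 7 4 - 6 +


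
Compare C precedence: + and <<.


'+' is additive (level 9); '<<' is shift (level 8)
Higher level binds tighter
'+' has higher precedence than '<<'


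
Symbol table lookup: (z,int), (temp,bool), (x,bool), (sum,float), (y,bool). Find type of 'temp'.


Lookup 'temp' → type bool


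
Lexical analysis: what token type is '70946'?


Pattern: digits only
Type: INTEGER_LITERAL


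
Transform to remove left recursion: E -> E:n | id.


Left-recursive alternatives: E:n; non-recursive: id
Introduce E': E -> idE', E' -> :nE' | ε


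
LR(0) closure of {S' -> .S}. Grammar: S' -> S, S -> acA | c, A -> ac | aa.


Start: S' -> .S
For each item with dot before a nonterminal B, add B -> .γ for every B-production
Closure: [S' -> .S, S -> .acA, S -> .c]


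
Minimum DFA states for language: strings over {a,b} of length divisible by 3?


Track length mod 3: states 0..2, accept at 0
Minimal DFA: 3 states


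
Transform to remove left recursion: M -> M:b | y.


Left-recursive alternatives: M:b; non-recursive: y
Introduce M': M -> yM', M' -> :bM' | ε


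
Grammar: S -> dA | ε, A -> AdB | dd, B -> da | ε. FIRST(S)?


Per alternative of S: FIRST(dA) = {d}; FIRST(ε) = {ε}
FIRST(S) = {d, ε}


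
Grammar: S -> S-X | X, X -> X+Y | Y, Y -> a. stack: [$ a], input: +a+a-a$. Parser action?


'a' on top is the handle for Y -> a
Action: reduce (Y -> a)


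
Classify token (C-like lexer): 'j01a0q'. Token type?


Pattern: letter/underscore followed by alphanumerics, not a keyword
Type: IDENTIFIER


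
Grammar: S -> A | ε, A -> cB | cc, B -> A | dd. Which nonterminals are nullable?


A nonterminal is nullable iff some alternative derives ε (directly, or every symbol in it is nullable)
Nullable: {S}


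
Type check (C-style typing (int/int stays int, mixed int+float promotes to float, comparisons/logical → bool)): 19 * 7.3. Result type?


Operand types: int * float
Rule: mixed int/float promotes to float; int/int stays int
Result type: float


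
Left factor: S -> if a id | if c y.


Common prefix: 'if'
Factored: S -> if S', S' -> a id | c y


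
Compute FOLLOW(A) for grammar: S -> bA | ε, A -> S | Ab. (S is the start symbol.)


$ ∈ FOLLOW(S). For each A -> αBβ: add FIRST(β)\{ε} to FOLLOW(B); if β nullable, add FOLLOW(A).
FOLLOW(A) = {$, b}


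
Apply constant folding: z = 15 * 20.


15 * 20 = 300 at compile time
Optimized: z = 300


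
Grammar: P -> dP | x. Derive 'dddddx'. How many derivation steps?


Derivation: P => dP => ddP => dddP => ddddP => dddddP => dddddx
Steps: 6


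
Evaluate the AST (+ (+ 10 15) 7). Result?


Evaluate inner: (+ 10 15) = 25
Evaluate root: (+ 25 7) = 32
Result: 32


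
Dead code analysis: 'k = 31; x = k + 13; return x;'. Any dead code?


k is read by x's definition; x is returned
No dead code


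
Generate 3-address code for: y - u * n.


Break into single-operator statements:
t1 = u * n
t2 = y - t1


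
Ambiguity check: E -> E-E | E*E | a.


'a-a*a' has two parse trees (no precedence encoded between - and *)
Ambiguous


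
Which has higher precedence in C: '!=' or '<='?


'<=' is relational (level 7); '!=' is equality (level 6)
Higher level binds tighter
'<=' has higher precedence than '!='


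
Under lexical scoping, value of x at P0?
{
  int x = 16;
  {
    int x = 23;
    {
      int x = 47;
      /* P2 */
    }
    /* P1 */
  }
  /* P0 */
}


x declared in the same block as P0
x = 16


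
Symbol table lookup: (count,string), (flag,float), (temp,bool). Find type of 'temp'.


Lookup 'temp' → type bool


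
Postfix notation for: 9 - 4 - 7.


Left to right (same or higher precedence on left)
Postfix: 9 4 - 7 -


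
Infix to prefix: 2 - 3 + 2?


left-to-right (same/higher precedence on left): tree is (+ (- 2 3) 2)
Prefix: + - 2 3 2


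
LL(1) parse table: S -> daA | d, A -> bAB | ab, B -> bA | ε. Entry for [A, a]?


For [A, a]: 'a' ∈ FIRST(ab)
Entry: A -> ab


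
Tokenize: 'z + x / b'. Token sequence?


Scan left to right, longest-match per lexeme
Tokens: ID(z), OP(+), ID(x), OP(/), ID(b)


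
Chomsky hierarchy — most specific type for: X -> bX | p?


Right-linear: every RHS is a terminal or a terminal followed by one nonterminal
Classification: Type 3 (Regular)


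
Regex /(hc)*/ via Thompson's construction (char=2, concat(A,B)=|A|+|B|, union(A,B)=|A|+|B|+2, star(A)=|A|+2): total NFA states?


Syntax tree has 2 char leaf(s), 0 union(s), 1 star(s)
chars contribute 2×2 = 4; each union adds +2; each star adds +2
Total: 4 + 0 + 2 = 6 states


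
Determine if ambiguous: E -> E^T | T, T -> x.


precedence layered via separate nonterminal T: deterministic
Unambiguous


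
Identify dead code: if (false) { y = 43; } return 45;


condition is constant false, so the whole block is unreachable
Dead: 'if (false) { y = 43; }'


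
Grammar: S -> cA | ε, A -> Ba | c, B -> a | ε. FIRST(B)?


Per alternative of B: FIRST(a) = {a}; FIRST(ε) = {ε}
FIRST(B) = {a, ε}


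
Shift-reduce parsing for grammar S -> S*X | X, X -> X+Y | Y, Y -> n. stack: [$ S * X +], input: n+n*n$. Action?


no handle; shift 'n'
Action: shift


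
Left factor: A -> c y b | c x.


Common prefix: 'c'
Factored: A -> c A', A' -> y b | x


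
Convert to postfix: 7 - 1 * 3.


* has higher precedence, evaluate 1*3 first
Postfix: 7 1 3 * -


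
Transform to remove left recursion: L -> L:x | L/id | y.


Left-recursive alternatives: L:x, L/id; non-recursive: y
Introduce L': L -> yL', L' -> :xL' | /idL' | ε


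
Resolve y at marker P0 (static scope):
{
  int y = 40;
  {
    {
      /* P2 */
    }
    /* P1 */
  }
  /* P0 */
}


y declared in the same block as P0
y = 40


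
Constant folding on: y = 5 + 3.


5 + 3 = 8 at compile time
Optimized: y = 8


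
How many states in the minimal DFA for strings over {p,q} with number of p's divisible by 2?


Track (count of p) mod 2: states 0..1, accept at 0
Minimal DFA: 2 states


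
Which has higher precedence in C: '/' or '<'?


'/' is multiplicative (level 10); '<' is relational (level 7)
Higher level binds tighter
'/' has higher precedence than '<'


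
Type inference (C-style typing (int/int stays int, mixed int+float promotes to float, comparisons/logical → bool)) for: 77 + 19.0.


Operand types: int + float
Rule: mixed int/float promotes to float; int/int stays int
Result type: float


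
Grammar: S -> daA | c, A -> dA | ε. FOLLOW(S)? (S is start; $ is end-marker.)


$ ∈ FOLLOW(S). For each A -> αBβ: add FIRST(β)\{ε} to FOLLOW(B); if β nullable, add FOLLOW(A).
FOLLOW(S) = {$}


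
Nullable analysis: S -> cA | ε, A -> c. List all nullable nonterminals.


A nonterminal is nullable iff some alternative derives ε (directly, or every symbol in it is nullable)
Nullable: {S}


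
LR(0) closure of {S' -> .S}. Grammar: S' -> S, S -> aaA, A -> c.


Start: S' -> .S
For each item with dot before a nonterminal B, add B -> .γ for every B-production
Closure: [S' -> .S, S -> .aaA]


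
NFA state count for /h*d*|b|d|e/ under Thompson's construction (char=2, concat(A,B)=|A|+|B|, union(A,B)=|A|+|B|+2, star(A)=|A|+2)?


Syntax tree has 5 char leaf(s), 3 union(s), 2 star(s)
chars contribute 5×2 = 10; each union adds +2; each star adds +2
Total: 10 + 6 + 4 = 20 states


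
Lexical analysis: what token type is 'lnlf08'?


Pattern: letter/underscore followed by alphanumerics, not a keyword
Type: IDENTIFIER


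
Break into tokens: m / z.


Scan left to right, longest-match per lexeme
Tokens: ID(m), OP(/), ID(z)


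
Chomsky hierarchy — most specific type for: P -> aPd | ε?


Single nonterminal LHS, but a^n d^n is not regular
Classification: Type 2 (Context-Free)


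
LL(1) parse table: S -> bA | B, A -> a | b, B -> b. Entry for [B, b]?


For [B, b]: 'b' ∈ FIRST(b)
Entry: B -> b


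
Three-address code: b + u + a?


Break into single-operator statements:
t1 = b + u
t2 = t1 + a


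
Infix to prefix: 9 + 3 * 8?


'*' binds tighter: tree is (+ 9 (* 3 8))
Prefix: + 9 * 3 8


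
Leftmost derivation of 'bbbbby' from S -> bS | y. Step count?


Derivation: S => bS => bbS => bbbS => bbbbS => bbbbbS => bbbbby
Steps: 6


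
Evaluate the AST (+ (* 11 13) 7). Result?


Evaluate inner: (* 11 13) = 143
Evaluate root: (+ 143 7) = 150
Result: 150


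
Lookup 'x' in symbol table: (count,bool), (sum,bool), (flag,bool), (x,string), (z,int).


Lookup 'x' → type string


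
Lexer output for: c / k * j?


Scan left to right, longest-match per lexeme
Tokens: ID(c), OP(/), ID(k), OP(*), ID(j)


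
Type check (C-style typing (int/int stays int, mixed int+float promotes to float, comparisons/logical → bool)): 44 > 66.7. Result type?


Operand types: int > float
Rule: comparison yields bool
Result type: bool


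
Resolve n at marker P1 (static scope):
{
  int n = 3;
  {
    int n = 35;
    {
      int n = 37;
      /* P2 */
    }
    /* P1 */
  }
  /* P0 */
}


n declared in the same block as P1
n = 35


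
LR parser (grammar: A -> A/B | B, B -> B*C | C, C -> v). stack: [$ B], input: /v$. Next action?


lookahead ∉ {*} so B won't extend; reduce A -> B
Action: reduce (A -> B)


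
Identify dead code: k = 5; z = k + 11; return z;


k is read by z's definition; z is returned
No dead code


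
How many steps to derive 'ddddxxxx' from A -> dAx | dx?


Derivation: A => dAx => ddAxx => dddAxxx => ddddxxxx
Steps: 4


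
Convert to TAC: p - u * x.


Break into single-operator statements:
t1 = u * x
t2 = p - t1


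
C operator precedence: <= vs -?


'-' is additive (level 9); '<=' is relational (level 7)
Higher level binds tighter
'-' has higher precedence than '<='


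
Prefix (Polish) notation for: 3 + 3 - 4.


left-to-right (same/higher precedence on left): tree is (- (+ 3 3) 4)
Prefix: - + 3 3 4


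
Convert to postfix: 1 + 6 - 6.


Left to right (same or higher precedence on left)
Postfix: 1 6 + 6 -


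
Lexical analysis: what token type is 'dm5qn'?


Pattern: letter/underscore followed by alphanumerics, not a keyword
Type: IDENTIFIER


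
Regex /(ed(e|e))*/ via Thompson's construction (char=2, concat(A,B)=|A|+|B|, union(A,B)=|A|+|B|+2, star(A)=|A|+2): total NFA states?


Syntax tree has 4 char leaf(s), 1 union(s), 1 star(s)
chars contribute 4×2 = 8; each union adds +2; each star adds +2
Total: 8 + 2 + 2 = 12 states


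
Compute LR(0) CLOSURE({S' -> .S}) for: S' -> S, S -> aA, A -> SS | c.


Start: S' -> .S
For each item with dot before a nonterminal B, add B -> .γ for every B-production
Closure: [S' -> .S, S -> .aA]


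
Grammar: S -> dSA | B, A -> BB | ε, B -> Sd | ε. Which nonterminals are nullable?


A nonterminal is nullable iff some alternative derives ε (directly, or every symbol in it is nullable)
Nullable: {A, B, S}


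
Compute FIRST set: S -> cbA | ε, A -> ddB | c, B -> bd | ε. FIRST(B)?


Per alternative of B: FIRST(bd) = {b}; FIRST(ε) = {ε}
FIRST(B) = {b, ε}


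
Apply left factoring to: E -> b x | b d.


Common prefix: 'b'
Factored: E -> b E', E' -> x | d


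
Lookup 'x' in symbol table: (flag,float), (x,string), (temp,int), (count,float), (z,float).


Lookup 'x' → type string


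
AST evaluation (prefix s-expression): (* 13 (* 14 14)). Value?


Evaluate inner: (* 14 14) = 196
Evaluate root: (* 13 196) = 2548
Result: 2548


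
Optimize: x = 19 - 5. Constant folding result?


19 - 5 = 14 at compile time
Optimized: x = 14


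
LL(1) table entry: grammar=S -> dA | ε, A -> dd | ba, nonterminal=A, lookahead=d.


For [A, d]: 'd' ∈ FIRST(dd)
Entry: A -> dd


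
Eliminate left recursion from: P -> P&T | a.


Left-recursive alternatives: P&T; non-recursive: a
Introduce P': P -> aP', P' -> &TP' | ε


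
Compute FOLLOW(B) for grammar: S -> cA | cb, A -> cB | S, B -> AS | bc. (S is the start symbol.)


$ ∈ FOLLOW(S). For each A -> αBβ: add FIRST(β)\{ε} to FOLLOW(B); if β nullable, add FOLLOW(A).
FOLLOW(B) = {$, c}


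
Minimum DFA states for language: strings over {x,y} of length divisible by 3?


Track length mod 3: states 0..2, accept at 0
Minimal DFA: 3 states


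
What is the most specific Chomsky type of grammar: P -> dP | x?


Right-linear: every RHS is a terminal or a terminal followed by one nonterminal
Classification: Type 3 (Regular)


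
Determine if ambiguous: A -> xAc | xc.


balanced x^n…c^n: each string has a unique parse
Unambiguous


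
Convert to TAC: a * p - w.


Break into single-operator statements:
t1 = a * p
t2 = t1 - w


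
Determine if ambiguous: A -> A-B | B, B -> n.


precedence layered via separate nonterminal B: deterministic
Unambiguous


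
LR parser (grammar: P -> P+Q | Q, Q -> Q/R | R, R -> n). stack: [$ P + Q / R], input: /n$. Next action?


handle 'Q/R' on top
Action: reduce (Q -> Q/R)


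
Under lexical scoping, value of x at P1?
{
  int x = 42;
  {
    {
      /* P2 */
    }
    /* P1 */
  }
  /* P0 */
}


P1's block does not declare x; resolves to the enclosing declaration at depth 0
x = 42


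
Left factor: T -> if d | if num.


Common prefix: 'if'
Factored: T -> if T', T' -> d | num


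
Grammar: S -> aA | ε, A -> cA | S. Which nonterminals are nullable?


A nonterminal is nullable iff some alternative derives ε (directly, or every symbol in it is nullable)
Nullable: {A, S}


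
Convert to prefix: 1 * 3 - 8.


left-to-right (same/higher precedence on left): tree is (- (* 1 3) 8)
Prefix: - * 1 3 8


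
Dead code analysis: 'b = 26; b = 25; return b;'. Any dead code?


first assignment to b is overwritten before any read
Dead: 'b = 26'


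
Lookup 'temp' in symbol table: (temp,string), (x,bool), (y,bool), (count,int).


Lookup 'temp' → type string


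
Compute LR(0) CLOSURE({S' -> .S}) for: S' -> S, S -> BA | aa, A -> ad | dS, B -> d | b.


Start: S' -> .S
For each item with dot before a nonterminal B, add B -> .γ for every B-production
Closure: [S' -> .S, S -> .BA, S -> .aa, B -> .d, B -> .b]


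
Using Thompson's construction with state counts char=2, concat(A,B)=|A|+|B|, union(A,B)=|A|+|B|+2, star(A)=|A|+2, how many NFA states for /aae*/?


Syntax tree has 3 char leaf(s), 0 union(s), 1 star(s)
chars contribute 3×2 = 6; each union adds +2; each star adds +2
Total: 6 + 0 + 2 = 8 states


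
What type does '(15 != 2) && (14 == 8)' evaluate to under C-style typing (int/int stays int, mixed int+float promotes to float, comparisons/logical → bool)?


Operand types: bool && bool
Rule: logical operators take bool operands and yield bool
Result type: bool


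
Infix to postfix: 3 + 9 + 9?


Left to right (same or higher precedence on left)
Postfix: 3 9 + 9 +


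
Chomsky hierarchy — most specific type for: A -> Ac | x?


Left-linear: every RHS is a terminal or one nonterminal followed by a terminal
Classification: Type 3 (Regular)


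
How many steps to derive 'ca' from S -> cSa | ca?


Derivation: S => ca
Steps: 1


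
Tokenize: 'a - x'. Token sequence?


Scan left to right, longest-match per lexeme
Tokens: ID(a), OP(-), ID(x)


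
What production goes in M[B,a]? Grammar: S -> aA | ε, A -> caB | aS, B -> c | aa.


For [B, a]: 'a' ∈ FIRST(aa)
Entry: B -> aa


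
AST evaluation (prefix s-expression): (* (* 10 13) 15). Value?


Evaluate inner: (* 10 13) = 130
Evaluate root: (* 130 15) = 1950
Result: 1950


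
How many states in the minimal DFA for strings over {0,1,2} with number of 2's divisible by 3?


Track (count of 2) mod 3: states 0..2, accept at 0
Minimal DFA: 3 states


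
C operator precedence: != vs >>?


'>>' is shift (level 8); '!=' is equality (level 6)
Higher level binds tighter
'>>' has higher precedence than '!='


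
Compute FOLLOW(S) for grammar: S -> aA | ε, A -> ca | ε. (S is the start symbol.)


$ ∈ FOLLOW(S). For each A -> αBβ: add FIRST(β)\{ε} to FOLLOW(B); if β nullable, add FOLLOW(A).
FOLLOW(S) = {$}


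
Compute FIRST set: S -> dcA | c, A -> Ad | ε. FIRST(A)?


Per alternative of A: FIRST(Ad) = {d}; FIRST(ε) = {ε}
FIRST(A) = {d, ε}


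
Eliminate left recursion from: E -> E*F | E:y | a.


Left-recursive alternatives: E*F, E:y; non-recursive: a
Introduce E': E -> aE', E' -> *FE' | :yE' | ε


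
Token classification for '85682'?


Pattern: digits only
Type: INTEGER_LITERAL


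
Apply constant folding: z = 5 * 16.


5 * 16 = 80 at compile time
Optimized: z = 80


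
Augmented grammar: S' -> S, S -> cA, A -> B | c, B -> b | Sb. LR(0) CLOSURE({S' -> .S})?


Start: S' -> .S
For each item with dot before a nonterminal B, add B -> .γ for every B-production
Closure: [S' -> .S, S -> .cA]


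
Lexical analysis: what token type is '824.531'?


Pattern: digits with a decimal point
Type: FLOAT_LITERAL


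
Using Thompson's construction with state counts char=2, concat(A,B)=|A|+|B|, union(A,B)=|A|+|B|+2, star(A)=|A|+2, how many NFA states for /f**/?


Syntax tree has 1 char leaf(s), 0 union(s), 2 star(s)
chars contribute 1×2 = 2; each union adds +2; each star adds +2
Total: 2 + 0 + 4 = 6 states


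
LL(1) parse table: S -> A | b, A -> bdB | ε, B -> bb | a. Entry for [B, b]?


For [B, b]: 'b' ∈ FIRST(bb)
Entry: B -> bb


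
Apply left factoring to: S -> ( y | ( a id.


Common prefix: '('
Factored: S -> ( S', S' -> y | a id


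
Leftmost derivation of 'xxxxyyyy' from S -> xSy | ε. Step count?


Derivation: S => xSy => xxSyy => xxxSyyy => xxxxSyyyy => xxxxyyyy
Steps: 5


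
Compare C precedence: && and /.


'/' is multiplicative (level 10); '&&' is logical AND (level 2)
Higher level binds tighter
'/' has higher precedence than '&&'


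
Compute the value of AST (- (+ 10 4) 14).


Evaluate inner: (+ 10 4) = 14
Evaluate root: (- 14 14) = 0
Result: 0


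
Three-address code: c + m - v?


Break into single-operator statements:
t1 = c + m
t2 = t1 - v


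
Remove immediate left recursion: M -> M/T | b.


Left-recursive alternatives: M/T; non-recursive: b
Introduce M': M -> bM', M' -> /TM' | ε


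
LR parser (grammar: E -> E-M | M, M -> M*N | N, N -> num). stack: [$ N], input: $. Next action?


'N' (not preceded by M*) is the handle for M -> N
Action: reduce (M -> N)


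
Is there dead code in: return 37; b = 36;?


statement follows a return and is unreachable
Dead: 'b = 36'


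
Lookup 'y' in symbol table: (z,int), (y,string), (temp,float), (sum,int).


Lookup 'y' → type string


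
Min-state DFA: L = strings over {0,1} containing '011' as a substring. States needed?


KMP-style automaton: 3 progress states + 1 absorbing accept = 4
Minimal DFA: 4 states


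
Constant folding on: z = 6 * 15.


6 * 15 = 90 at compile time
Optimized: z = 90


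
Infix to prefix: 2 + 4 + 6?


left-to-right (same/higher precedence on left): tree is (+ (+ 2 4) 6)
Prefix: + + 2 4 6
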